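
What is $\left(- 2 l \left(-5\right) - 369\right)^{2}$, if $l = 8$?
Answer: $83521$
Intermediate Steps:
$\left(- 2 l \left(-5\right) - 369\right)^{2} = \left(\left(-2\right) 8 \left(-5\right) - 369\right)^{2} = \left(\left(-16\right) \left(-5\right) - 369\right)^{2} = \left(80 - 369\right)^{2} = \left(-289\right)^{2} = 83521$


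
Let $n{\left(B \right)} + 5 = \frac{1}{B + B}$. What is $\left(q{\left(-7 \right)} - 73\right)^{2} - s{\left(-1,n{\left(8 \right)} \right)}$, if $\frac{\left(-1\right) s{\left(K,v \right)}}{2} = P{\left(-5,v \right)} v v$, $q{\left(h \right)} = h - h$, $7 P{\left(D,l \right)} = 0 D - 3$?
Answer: $\frac{4756061}{896} \approx 5308.1$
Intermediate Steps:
$n{\left(B \right)} = -5 + \frac{1}{2 B}$ ($n{\left(B \right)} = -5 + \frac{1}{B + B} = -5 + \frac{1}{2 B}$)
$P{\left(D,l \right)} = - \frac{3}{7}$ ($P{\left(D,l \right)} = \frac{0 D - 3}{7} = \frac{0 - 3}{7} = \frac{1}{7} \left(-3\right) = - \frac{3}{7}$)
$q{\left(h \right)} = 0$
$s{\left(K,v \right)} = \frac{6 v^{2}}{7}$ ($s{\left(K,v \right)} = - 2 - \frac{3 v}{7} v = - 2 \left(- \frac{3 v^{2}}{7}\right) = \frac{6 v^{2}}{7}$)
$\left(q{\left(-7 \right)} - 73\right)^{2} - s{\left(-1,n{\left(8 \right)} \right)} = \left(0 - 73\right)^{2} - \frac{6 \left(-5 + \frac{1}{2 \cdot 8}\right)^{2}}{7} = \left(-73\right)^{2} - \frac{6 \left(-5 + \frac{1}{2} \cdot \frac{1}{8}\right)^{2}}{7} = 5329 - \frac{6 \left(-5 + \frac{1}{16}\right)^{2}}{7} = 5329 - \frac{6 \left(- \frac{79}{16}\right)^{2}}{7} = 5329 - \frac{6}{7} \cdot \frac{6241}{256} = 5329 - \frac{18723}{896} = \frac{4756061}{896}$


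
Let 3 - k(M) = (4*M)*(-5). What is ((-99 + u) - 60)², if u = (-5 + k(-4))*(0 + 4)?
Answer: 237169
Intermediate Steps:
k(M) = 3 + 20*M (k(M) = 3 - 4*M*(-5) = 3 - (-20)*M = 3 + 20*M)
u = -328 (u = (-5 + (3 + 20*(-4)))*(0 + 4) = (-5 + (3 - 80))*4 = (-5 - 77)*4 = -82*4 = -328)
((-99 + u) - 60)² = ((-99 - 328) - 60)² = (-427 - 60)² = (-487)² = 237169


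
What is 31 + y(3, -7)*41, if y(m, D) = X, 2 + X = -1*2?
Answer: -133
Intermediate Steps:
X = -4 (X = -2 - 1*2 = -2 - 2 = -4)
y(m, D) = -4
31 + y(3, -7)*41 = 31 - 4*41 = 31 - 164 = -133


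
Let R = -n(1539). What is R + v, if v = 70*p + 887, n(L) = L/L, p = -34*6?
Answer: -13394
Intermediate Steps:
p = -204
n(L) = 1
v = -13393 (v = 70*(-204) + 887 = -14280 + 887 = -13393)
R = -1 (R = -1*1 = -1)
R + v = -1 - 13393 = -13394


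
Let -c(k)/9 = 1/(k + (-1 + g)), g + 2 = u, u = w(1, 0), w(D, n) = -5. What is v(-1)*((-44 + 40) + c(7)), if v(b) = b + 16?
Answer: 75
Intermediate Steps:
u = -5
g = -7 (g = -2 - 5 = -7)
v(b) = 16 + b
c(k) = -9/(-8 + k) (c(k) = -9/(k + (-1 - 7)) = -9/(k - 8) = -9/(-8 + k))
v(-1)*((-44 + 40) + c(7)) = (16 - 1)*((-44 + 40) - 9/(-8 + 7)) = 15*(-4 - 9/(-1)) = 15*(-4 - 9*(-1)) = 15*(-4 + 9) = 15*5 = 75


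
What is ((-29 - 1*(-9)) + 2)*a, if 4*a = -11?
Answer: 99/2 ≈ 49.500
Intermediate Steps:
a = -11/4 (a = (¼)*(-11) = -11/4 ≈ -2.7500)
((-29 - 1*(-9)) + 2)*a = ((-29 - 1*(-9)) + 2)*(-11/4) = ((-29 + 9) + 2)*(-11/4) = (-20 + 2)*(-11/4) = -18*(-11/4) = 99/2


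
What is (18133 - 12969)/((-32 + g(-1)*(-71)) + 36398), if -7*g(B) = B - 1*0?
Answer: 36148/254491 ≈ 0.14204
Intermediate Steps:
g(B) = -B/7 (g(B) = -(B - 1*0)/7 = -(B + 0)/7 = -B/7)
(18133 - 12969)/((-32 + g(-1)*(-71)) + 36398) = (18133 - 12969)/((-32 - 1/7*(-1)*(-71)) + 36398) = 5164/((-32 + (1/7)*(-71)) + 36398) = 5164/((-32 - 71/7) + 36398) = 5164/(-295/7 + 36398) = 5164/(254491/7) = 5164*(7/254491) = 36148/254491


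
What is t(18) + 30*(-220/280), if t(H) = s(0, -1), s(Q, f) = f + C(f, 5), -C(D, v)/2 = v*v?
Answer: -522/7 ≈ -74.571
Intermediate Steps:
C(D, v) = -2*v² (C(D, v) = -2*v*v = -2*v²)
s(Q, f) = -50 + f (s(Q, f) = f - 2*5² = f - 2*25 = f - 50 = -50 + f)
t(H) = -51 (t(H) = -50 - 1 = -51)
t(18) + 30*(-220/280) = -51 + 30*(-220/280) = -51 + 30*(-220*1/280) = -51 + 30*(-11/14) = -51 - 165/7 = -522/7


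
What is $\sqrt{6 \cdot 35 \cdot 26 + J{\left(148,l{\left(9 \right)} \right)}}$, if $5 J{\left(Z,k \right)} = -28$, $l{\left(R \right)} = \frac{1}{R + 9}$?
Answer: $\frac{2 \sqrt{34090}}{5} \approx 73.854$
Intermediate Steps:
$l{\left(R \right)} = \frac{1}{9 + R}$
$J{\left(Z,k \right)} = - \frac{28}{5}$ ($J{\left(Z,k \right)} = \frac{1}{5} \left(-28\right) = - \frac{28}{5}$)
$\sqrt{6 \cdot 35 \cdot 26 + J{\left(148,l{\left(9 \right)} \right)}} = \sqrt{6 \cdot 35 \cdot 26 - \frac{28}{5}} = \sqrt{210 \cdot 26 - \frac{28}{5}} = \sqrt{5460 - \frac{28}{5}} = \sqrt{\frac{27272}{5}} = \frac{2 \sqrt{34090}}{5}$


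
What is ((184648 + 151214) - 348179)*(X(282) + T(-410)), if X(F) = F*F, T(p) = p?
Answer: -974447138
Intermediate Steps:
X(F) = F²
((184648 + 151214) - 348179)*(X(282) + T(-410)) = ((184648 + 151214) - 348179)*(282² - 410) = (335862 - 348179)*(79524 - 410) = -12317*79114 = -974447138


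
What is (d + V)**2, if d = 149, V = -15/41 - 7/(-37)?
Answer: 50969835225/2301289 ≈ 22148.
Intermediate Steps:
V = -268/1517 (V = -15*1/41 - 7*(-1/37) = -15/41 + 7/37 = -268/1517 ≈ -0.17666)
(d + V)**2 = (149 - 268/1517)**2 = (225765/1517)**2 = 50969835225/2301289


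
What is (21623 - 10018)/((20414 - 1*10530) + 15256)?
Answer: 2321/5028 ≈ 0.46162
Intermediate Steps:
(21623 - 10018)/((20414 - 1*10530) + 15256) = 11605/((20414 - 10530) + 15256) = 11605/(9884 + 15256) = 11605/25140 = 11605*(1/25140) = 2321/5028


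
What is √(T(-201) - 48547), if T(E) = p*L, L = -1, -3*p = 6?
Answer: I*√48545 ≈ 220.33*I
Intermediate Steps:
p = -2 (p = -⅓*6 = -2)
T(E) = 2 (T(E) = -2*(-1) = 2)
√(T(-201) - 48547) = √(2 - 48547) = √(-48545) = I*√48545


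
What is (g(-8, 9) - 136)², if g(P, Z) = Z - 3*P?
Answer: 10609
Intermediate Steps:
(g(-8, 9) - 136)² = ((9 - 3*(-8)) - 136)² = ((9 + 24) - 136)² = (33 - 136)² = (-103)² = 10609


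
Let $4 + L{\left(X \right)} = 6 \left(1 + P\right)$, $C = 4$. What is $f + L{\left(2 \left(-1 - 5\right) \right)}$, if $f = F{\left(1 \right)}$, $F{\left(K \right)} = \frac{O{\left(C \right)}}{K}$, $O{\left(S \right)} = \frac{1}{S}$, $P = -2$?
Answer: $- \frac{39}{4} \approx -9.75$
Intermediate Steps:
$F{\left(K \right)} = \frac{1}{4 K}$
$L{\left(X \right)} = -10$ ($L{\left(X \right)} = -4 + 6 \left(1 - 2\right) = -4 + 6 \left(-1\right) = -4 - 6 = -10$)
$f = \frac{1}{4}$ ($f = \frac{1}{4 \cdot 1} = \frac{1}{4} \cdot 1 = \frac{1}{4} \approx 0.25$)
$f + L{\left(2 \left(-1 - 5\right) \right)} = \frac{1}{4} - 10 = - \frac{39}{4}$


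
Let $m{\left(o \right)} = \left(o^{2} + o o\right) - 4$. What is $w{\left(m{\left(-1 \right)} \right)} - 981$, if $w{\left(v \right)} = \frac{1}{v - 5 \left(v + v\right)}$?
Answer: $- \frac{17657}{18} \approx -980.94$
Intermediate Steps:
$m{\left(o \right)} = -4 + 2 o^{2}$ ($m{\left(o \right)} = \left(o^{2} + o^{2}\right) - 4 = 2 o^{2} - 4 = -4 + 2 o^{2}$)
$w{\left(v \right)} = - \frac{1}{9 v}$ ($w{\left(v \right)} = \frac{1}{v - 5 \cdot 2 v} = \frac{1}{v - 10 v} = \frac{1}{\left(-9\right) v} = - \frac{1}{9 v}$)
$w{\left(m{\left(-1 \right)} \right)} - 981 = - \frac{1}{9 \left(-4 + 2 \left(-1\right)^{2}\right)} - 981 = - \frac{1}{9 \left(-4 + 2 \cdot 1\right)} - 981 = - \frac{1}{9 \left(-4 + 2\right)} - 981 = - \frac{1}{9 \left(-2\right)} - 981 = \left(- \frac{1}{9}\right) \left(- \frac{1}{2}\right) - 981 = \frac{1}{18} - 981 = - \frac{17657}{18}$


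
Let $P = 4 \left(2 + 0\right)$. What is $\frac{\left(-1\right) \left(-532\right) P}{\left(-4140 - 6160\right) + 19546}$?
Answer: $\frac{2128}{4623} \approx 0.46031$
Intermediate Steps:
$P = 8$ ($P = 4 \cdot 2 = 8$)
$\frac{\left(-1\right) \left(-532\right) P}{\left(-4140 - 6160\right) + 19546} = \frac{\left(-1\right) \left(-532\right) 8}{\left(-4140 - 6160\right) + 19546} = \frac{532 \cdot 8}{-10300 + 19546} = \frac{4256}{9246} = 4256 \cdot \frac{1}{9246} = \frac{2128}{4623}$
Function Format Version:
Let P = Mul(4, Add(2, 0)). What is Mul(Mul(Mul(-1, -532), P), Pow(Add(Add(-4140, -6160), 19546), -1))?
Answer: Rational(2128, 4623) ≈ 0.46031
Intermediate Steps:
P = 8 (P = Mul(4, 2) = 8)
Mul(Mul(Mul(-1, -532), P), Pow(Add(Add(-4140, -6160), 19546), -1)) = Mul(Mul(Mul(-1, -532), 8), Pow(Add(Add(-4140, -6160), 19546), -1)) = Mul(Mul(532, 8), Pow(Add(-10300, 19546), -1)) = Mul(4256, Pow(9246, -1)) = Mul(4256, Rational(1, 9246)) = Rational(2128, 4623)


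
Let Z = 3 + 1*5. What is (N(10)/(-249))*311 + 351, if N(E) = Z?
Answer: 84911/249 ≈ 341.01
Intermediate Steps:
Z = 8 (Z = 3 + 5 = 8)
N(E) = 8
(N(10)/(-249))*311 + 351 = (8/(-249))*311 + 351 = (8*(-1/249))*311 + 351 = -8/249*311 + 351 = -2488/249 + 351 = 84911/249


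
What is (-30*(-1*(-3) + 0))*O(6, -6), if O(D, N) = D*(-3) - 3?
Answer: 1890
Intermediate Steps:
O(D, N) = -3 - 3*D (O(D, N) = -3*D - 3 = -3 - 3*D)
(-30*(-1*(-3) + 0))*O(6, -6) = (-30*(-1*(-3) + 0))*(-3 - 3*6) = (-30*(3 + 0))*(-3 - 18) = -30*3*(-21) = -90*(-21) = 1890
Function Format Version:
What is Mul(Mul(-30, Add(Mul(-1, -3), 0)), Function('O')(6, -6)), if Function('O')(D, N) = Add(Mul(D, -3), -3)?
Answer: 1890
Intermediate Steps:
Function('O')(D, N) = Add(-3, Mul(-3, D)) (Function('O')(D, N) = Add(Mul(-3, D), -3) = Add(-3, Mul(-3, D)))
Mul(Mul(-30, Add(Mul(-1, -3), 0)), Function('O')(6, -6)) = Mul(Mul(-30, Add(Mul(-1, -3), 0)), Add(-3, Mul(-3, 6))) = Mul(Mul(-30, Add(3, 0)), Add(-3, -18)) = Mul(Mul(-30, 3), -21) = Mul(-90, -21) = 1890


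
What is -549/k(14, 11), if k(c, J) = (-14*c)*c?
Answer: 549/2744 ≈ 0.20007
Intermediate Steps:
k(c, J) = -14*c²
-549/k(14, 11) = -549/((-14*14²)) = -549/((-14*196)) = -549/(-2744) = -549*(-1/2744) = 549/2744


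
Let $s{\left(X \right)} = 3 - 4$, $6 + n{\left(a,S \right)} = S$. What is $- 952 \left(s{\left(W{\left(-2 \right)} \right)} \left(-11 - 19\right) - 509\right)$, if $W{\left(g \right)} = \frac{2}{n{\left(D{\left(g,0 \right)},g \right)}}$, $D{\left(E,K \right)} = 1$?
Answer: $456008$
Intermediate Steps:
$n{\left(a,S \right)} = -6 + S$
$W{\left(g \right)} = \frac{2}{-6 + g}$
$s{\left(X \right)} = -1$
$- 952 \left(s{\left(W{\left(-2 \right)} \right)} \left(-11 - 19\right) - 509\right) = - 952 \left(- (-11 - 19) - 509\right) = - 952 \left(\left(-1\right) \left(-30\right) - 509\right) = - 952 \left(30 - 509\right) = \left(-952\right) \left(-479\right) = 456008$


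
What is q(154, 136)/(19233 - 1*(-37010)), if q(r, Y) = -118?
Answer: -118/56243 ≈ -0.0020980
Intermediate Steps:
q(154, 136)/(19233 - 1*(-37010)) = -118/(19233 - 1*(-37010)) = -118/(19233 + 37010) = -118/56243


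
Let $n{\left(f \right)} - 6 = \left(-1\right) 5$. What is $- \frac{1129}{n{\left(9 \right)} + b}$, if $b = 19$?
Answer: $- \frac{1129}{20} \approx -56.45$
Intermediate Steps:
$n{\left(f \right)} = 1$ ($n{\left(f \right)} = 6 - 5 = 1$)
$- \frac{1129}{n{\left(9 \right)} + b} = - \frac{1129}{1 + 19} = - \frac{1129}{20}$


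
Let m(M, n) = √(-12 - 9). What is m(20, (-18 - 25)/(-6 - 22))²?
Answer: -21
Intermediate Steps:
m(M, n) = I*√21 (m(M, n) = √(-21) = I*√21)
m(20, (-18 - 25)/(-6 - 22))² = (I*√21)² = -21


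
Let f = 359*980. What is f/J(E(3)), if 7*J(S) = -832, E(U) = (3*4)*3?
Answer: -615685/208 ≈ -2960.0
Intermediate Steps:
f = 351820
E(U) = 36 (E(U) = 12*3 = 36)
J(S) = -832/7 (J(S) = (⅐)*(-832) = -832/7)
f/J(E(3)) = 351820/(-832/7) = 351820*(-7/832) = -615685/208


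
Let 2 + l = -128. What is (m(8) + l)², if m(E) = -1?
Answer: 17161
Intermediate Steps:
l = -130 (l = -2 - 128 = -130)
(m(8) + l)² = (-1 - 130)² = (-131)² = 17161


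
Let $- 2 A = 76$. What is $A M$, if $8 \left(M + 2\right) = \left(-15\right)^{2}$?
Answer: $- \frac{3971}{4} \approx -992.75$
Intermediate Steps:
$M = \frac{209}{8}$ ($M = -2 + \frac{\left(-15\right)^{2}}{8} = -2 + \frac{1}{8} \cdot 225 = -2 + \frac{225}{8} = \frac{209}{8} \approx 26.125$)
$A = -38$ ($A = \left(- \frac{1}{2}\right) 76 = -38$)
$A M = \left(-38\right) \frac{209}{8} = - \frac{3971}{4}$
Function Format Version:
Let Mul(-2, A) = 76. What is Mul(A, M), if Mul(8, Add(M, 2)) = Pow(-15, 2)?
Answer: Rational(-3971, 4) ≈ -992.75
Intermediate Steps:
M = Rational(209, 8) (M = Add(-2, Mul(Rational(1, 8), Pow(-15, 2))) = Add(-2, Mul(Rational(1, 8), 225)) = Add(-2, Rational(225, 8)) = Rational(209, 8) ≈ 26.125)
A = -38 (A = Mul(Rational(-1, 2), 76) = -38)
Mul(A, M) = Mul(-38, Rational(209, 8)) = Rational(-3971, 4)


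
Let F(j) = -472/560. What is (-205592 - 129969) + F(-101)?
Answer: -23489329/70 ≈ -3.3556e+5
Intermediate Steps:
F(j) = -59/70 (F(j) = -472*1/560 = -59/70)
(-205592 - 129969) + F(-101) = (-205592 - 129969) - 59/70 = -335561 - 59/70 = -23489329/70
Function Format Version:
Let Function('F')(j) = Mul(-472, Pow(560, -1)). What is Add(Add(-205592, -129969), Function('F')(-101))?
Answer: Rational(-23489329, 70) ≈ -3.3556e+5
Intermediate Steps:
Function('F')(j) = Rational(-59, 70) (Function('F')(j) = Mul(-472, Rational(1, 560)) = Rational(-59, 70))
Add(Add(-205592, -129969), Function('F')(-101)) = Add(Add(-205592, -129969), Rational(-59, 70)) = Add(-335561, Rational(-59, 70)) = Rational(-23489329, 70)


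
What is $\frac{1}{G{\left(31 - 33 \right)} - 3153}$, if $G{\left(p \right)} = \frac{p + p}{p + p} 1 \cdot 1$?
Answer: $- \frac{1}{3152} \approx -0.00031726$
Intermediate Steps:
$G{\left(p \right)} = 1$ ($G{\left(p \right)} = \frac{2 p}{2 p} 1 \cdot 1 = 2 p \frac{1}{2 p} 1 \cdot 1 = 1 \cdot 1 \cdot 1 = 1 \cdot 1 = 1$)
$\frac{1}{G{\left(31 - 33 \right)} - 3153} = \frac{1}{1 - 3153} = \frac{1}{-3152} = - \frac{1}{3152}$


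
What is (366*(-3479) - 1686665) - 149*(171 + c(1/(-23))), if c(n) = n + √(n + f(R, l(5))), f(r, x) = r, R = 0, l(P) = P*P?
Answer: -68665385/23 - 149*I*√23/23 ≈ -2.9855e+6 - 31.069*I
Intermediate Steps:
l(P) = P²
c(n) = n + √n (c(n) = n + √(n + 0) = n + √n)
(366*(-3479) - 1686665) - 149*(171 + c(1/(-23))) = (366*(-3479) - 1686665) - 149*(171 + (1/(-23) + √(1/(-23)))) = (-1273314 - 1686665) - 149*(171 + (-1/23 + √(-1/23))) = -2959979 - 149*(171 + (-1/23 + I*√23/23)) = -2959979 - 149*(3932/23 + I*√23/23) = -2959979 + (-585868/23 - 149*I*√23/23) = -68665385/23 - 149*I*√23/23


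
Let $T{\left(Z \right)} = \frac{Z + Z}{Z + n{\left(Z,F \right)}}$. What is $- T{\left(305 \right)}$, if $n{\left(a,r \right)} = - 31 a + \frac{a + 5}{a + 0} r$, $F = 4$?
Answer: $\frac{18605}{278951} \approx 0.066696$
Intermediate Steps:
$n{\left(a,r \right)} = - 31 a + \frac{r \left(5 + a\right)}{a}$ ($n{\left(a,r \right)} = - 31 a + \frac{5 + a}{a} r = - 31 a + \frac{r \left(5 + a\right)}{a}$)
$T{\left(Z \right)} = \frac{2 Z}{4 - 30 Z + \frac{20}{Z}}$ ($T{\left(Z \right)} = \frac{Z + Z}{Z + \left(4 - 31 Z + 5 \cdot 4 \frac{1}{Z}\right)} = \frac{2 Z}{Z + \left(4 - 31 Z + \frac{20}{Z}\right)} = \frac{2 Z}{4 - 30 Z + \frac{20}{Z}}$)
$- T{\left(305 \right)} = - \frac{305^{2}}{10 + 305 \left(2 - 4575\right)} = - \frac{93025}{10 + 305 \left(2 - 4575\right)} = - \frac{93025}{10 + 305 \left(-4573\right)} = - \frac{93025}{10 - 1394765} = - \frac{93025}{-1394755} = - \frac{93025 \left(-1\right)}{1394755} = \left(-1\right) \left(- \frac{18605}{278951}\right) = \frac{18605}{278951}$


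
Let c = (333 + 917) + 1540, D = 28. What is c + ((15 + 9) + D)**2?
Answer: 5494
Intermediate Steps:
c = 2790 (c = 1250 + 1540 = 2790)
c + ((15 + 9) + D)**2 = 2790 + ((15 + 9) + 28)**2 = 2790 + (24 + 28)**2 = 2790 + 52**2 = 2790 + 2704 = 5494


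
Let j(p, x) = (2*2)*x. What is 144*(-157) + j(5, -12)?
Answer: -22656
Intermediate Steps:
j(p, x) = 4*x
144*(-157) + j(5, -12) = 144*(-157) + 4*(-12) = -22608 - 48 = -22656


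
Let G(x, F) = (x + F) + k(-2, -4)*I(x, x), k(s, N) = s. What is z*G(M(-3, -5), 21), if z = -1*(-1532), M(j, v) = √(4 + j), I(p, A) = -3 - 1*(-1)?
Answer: 39832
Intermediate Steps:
I(p, A) = -2 (I(p, A) = -3 + 1 = -2)
z = 1532
G(x, F) = 4 + F + x (G(x, F) = (x + F) - 2*(-2) = (F + x) + 4 = 4 + F + x)
z*G(M(-3, -5), 21) = 1532*(4 + 21 + √(4 - 3)) = 1532*(4 + 21 + √1) = 1532*(4 + 21 + 1) = 1532*26 = 39832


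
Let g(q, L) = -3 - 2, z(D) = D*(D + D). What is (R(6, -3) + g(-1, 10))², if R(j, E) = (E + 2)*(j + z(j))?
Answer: 6889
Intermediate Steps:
z(D) = 2*D² (z(D) = D*(2*D) = 2*D²)
g(q, L) = -5
R(j, E) = (2 + E)*(j + 2*j²) (R(j, E) = (E + 2)*(j + 2*j²) = (2 + E)*(j + 2*j²))
(R(6, -3) + g(-1, 10))² = (6*(2 - 3 + 4*6 + 2*(-3)*6) - 5)² = (6*(2 - 3 + 24 - 36) - 5)² = (6*(-13) - 5)² = (-78 - 5)² = (-83)² = 6889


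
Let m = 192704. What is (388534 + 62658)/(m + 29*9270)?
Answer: 225596/230767 ≈ 0.97759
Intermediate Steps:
(388534 + 62658)/(m + 29*9270) = (388534 + 62658)/(192704 + 29*9270) = 451192/(192704 + 268830) = 451192/461534 = 451192*(1/461534) = 225596/230767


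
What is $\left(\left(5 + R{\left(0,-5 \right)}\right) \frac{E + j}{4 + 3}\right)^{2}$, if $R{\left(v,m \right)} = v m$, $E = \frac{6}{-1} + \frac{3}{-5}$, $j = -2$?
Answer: $\frac{1849}{49} \approx 37.735$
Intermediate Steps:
$E = - \frac{33}{5}$ ($E = 6 \left(-1\right) + 3 \left(- \frac{1}{5}\right) = -6 - \frac{3}{5} = - \frac{33}{5} \approx -6.6$)
$R{\left(v,m \right)} = m v$
$\left(\left(5 + R{\left(0,-5 \right)}\right) \frac{E + j}{4 + 3}\right)^{2} = \left(\left(5 - 0\right) \frac{- \frac{33}{5} - 2}{4 + 3}\right)^{2} = \left(\left(5 + 0\right) \left(- \frac{43}{5 \cdot 7}\right)\right)^{2} = \left(5 \left(\left(- \frac{43}{5}\right) \frac{1}{7}\right)\right)^{2} = \left(5 \left(- \frac{43}{35}\right)\right)^{2} = \left(- \frac{43}{7}\right)^{2} = \frac{1849}{49}$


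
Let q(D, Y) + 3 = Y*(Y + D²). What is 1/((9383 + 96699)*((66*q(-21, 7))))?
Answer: 1/21935423796 ≈ 4.5588e-11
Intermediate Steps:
q(D, Y) = -3 + Y*(Y + D²)
1/((9383 + 96699)*((66*q(-21, 7)))) = 1/((9383 + 96699)*((66*(-3 + 7² + 7*(-21)²)))) = 1/(106082*((66*(-3 + 49 + 7*441)))) = 1/(106082*((66*(-3 + 49 + 3087)))) = 1/(106082*((66*3133))) = (1/106082)/206778 = (1/106082)*(1/206778) = 1/21935423796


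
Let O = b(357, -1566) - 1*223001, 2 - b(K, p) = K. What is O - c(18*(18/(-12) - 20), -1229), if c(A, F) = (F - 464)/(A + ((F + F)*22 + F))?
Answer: -12439144045/55692 ≈ -2.2336e+5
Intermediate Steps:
b(K, p) = 2 - K
O = -223356 (O = (2 - 1*357) - 1*223001 = (2 - 357) - 223001 = -355 - 223001 = -223356)
c(A, F) = (-464 + F)/(A + 45*F) (c(A, F) = (-464 + F)/(A + ((2*F)*22 + F)) = (-464 + F)/(A + (44*F + F)) = (-464 + F)/(A + 45*F))
O - c(18*(18/(-12) - 20), -1229) = -223356 - (-464 - 1229)/(18*(18/(-12) - 20) + 45*(-1229)) = -223356 - (-1693)/(18*(18*(-1/12) - 20) - 55305) = -223356 - (-1693)/(18*(-3/2 - 20) - 55305) = -223356 - (-1693)/(18*(-43/2) - 55305) = -223356 - (-1693)/(-387 - 55305) = -223356 - (-1693)/(-55692) = -223356 - (-1)*(-1693)/55692 = -223356 - 1*1693/55692 = -223356 - 1693/55692 = -12439144045/55692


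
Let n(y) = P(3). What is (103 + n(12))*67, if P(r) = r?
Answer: 7102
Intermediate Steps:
n(y) = 3
(103 + n(12))*67 = (103 + 3)*67 = 106*67 = 7102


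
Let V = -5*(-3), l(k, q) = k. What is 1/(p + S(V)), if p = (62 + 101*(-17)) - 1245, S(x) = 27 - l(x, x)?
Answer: -1/2888 ≈ -0.00034626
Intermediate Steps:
V = 15
S(x) = 27 - x
p = -2900 (p = (62 - 1717) - 1245 = -1655 - 1245 = -2900)
1/(p + S(V)) = 1/(-2900 + (27 - 1*15)) = 1/(-2900 + (27 - 15)) = 1/(-2900 + 12) = 1/(-2888) = -1/2888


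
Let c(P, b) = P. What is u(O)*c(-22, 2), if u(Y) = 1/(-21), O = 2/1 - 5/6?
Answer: 22/21 ≈ 1.0476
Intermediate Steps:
O = 7/6 (O = 2*1 - 5*1/6 = 2 - 5/6 = 7/6 ≈ 1.1667)
u(Y) = -1/21
u(O)*c(-22, 2) = -1/21*(-22) = 22/21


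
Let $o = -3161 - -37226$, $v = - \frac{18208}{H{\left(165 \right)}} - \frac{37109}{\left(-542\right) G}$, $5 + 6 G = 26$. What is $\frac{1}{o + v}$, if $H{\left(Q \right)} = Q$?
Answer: $\frac{313005}{10634097734} \approx 2.9434 \cdot 10^{-5}$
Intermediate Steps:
$G = \frac{7}{2}$ ($G = - \frac{5}{6} + \frac{1}{6} \cdot 26 = - \frac{5}{6} + \frac{13}{3} = \frac{7}{2} \approx 3.5$)
$v = - \frac{28417591}{313005}$ ($v = - \frac{18208}{165} - \frac{37109}{\left(-542\right) \frac{7}{2}} = \left(-18208\right) \frac{1}{165} - \frac{37109}{-1897} = - \frac{18208}{165} - - \frac{37109}{1897} = - \frac{18208}{165} + \frac{37109}{1897} = - \frac{28417591}{313005} \approx -90.79$)
$o = 34065$ ($o = -3161 + 37226 = 34065$)
$\frac{1}{o + v} = \frac{1}{34065 - \frac{28417591}{313005}} = \frac{1}{\frac{10634097734}{313005}} = \frac{313005}{10634097734}$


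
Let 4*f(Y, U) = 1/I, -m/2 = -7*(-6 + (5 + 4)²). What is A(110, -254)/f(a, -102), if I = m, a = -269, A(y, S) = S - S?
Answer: 0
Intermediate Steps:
A(y, S) = 0
m = 1050 (m = -(-14)*(-6 + (5 + 4)²) = -(-14)*(-6 + 9²) = -(-14)*(-6 + 81) = -(-14)*75 = -2*(-525) = 1050)
I = 1050
f(Y, U) = 1/4200 (f(Y, U) = (¼)/1050 = (¼)*(1/1050) = 1/4200)
A(110, -254)/f(a, -102) = 0/(1/4200) = 0*4200 = 0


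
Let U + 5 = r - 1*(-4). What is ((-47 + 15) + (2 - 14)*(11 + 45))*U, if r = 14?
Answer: -9152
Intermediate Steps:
U = 13 (U = -5 + (14 - 1*(-4)) = -5 + (14 + 4) = -5 + 18 = 13)
((-47 + 15) + (2 - 14)*(11 + 45))*U = ((-47 + 15) + (2 - 14)*(11 + 45))*13 = (-32 - 12*56)*13 = (-32 - 672)*13 = -704*13 = -9152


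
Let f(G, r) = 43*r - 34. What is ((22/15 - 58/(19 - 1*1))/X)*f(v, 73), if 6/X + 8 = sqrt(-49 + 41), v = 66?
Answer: 7268 - 1817*I*sqrt(2) ≈ 7268.0 - 2569.6*I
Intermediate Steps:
f(G, r) = -34 + 43*r
X = 6/(-8 + 2*I*sqrt(2)) (X = 6/(-8 + sqrt(-49 + 41)) = 6/(-8 + sqrt(-8)) = 6/(-8 + 2*I*sqrt(2)) ≈ -0.66667 - 0.2357*I)
((22/15 - 58/(19 - 1*1))/X)*f(v, 73) = ((22/15 - 58/(19 - 1*1))/(-2/3 - I*sqrt(2)/6))*(-34 + 43*73) = ((22*(1/15) - 58/(19 - 1))/(-2/3 - I*sqrt(2)/6))*(-34 + 3139) = ((22/15 - 58/18)/(-2/3 - I*sqrt(2)/6))*3105 = ((22/15 - 58*1/18)/(-2/3 - I*sqrt(2)/6))*3105 = ((22/15 - 29/9)/(-2/3 - I*sqrt(2)/6))*3105 = -79/(45*(-2/3 - I*sqrt(2)/6))*3105 = -5451/(-2/3 - I*sqrt(2)/6)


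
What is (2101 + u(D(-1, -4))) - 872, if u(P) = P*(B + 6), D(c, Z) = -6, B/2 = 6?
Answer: 1121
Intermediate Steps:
B = 12 (B = 2*6 = 12)
u(P) = 18*P (u(P) = P*(12 + 6) = P*18 = 18*P)
(2101 + u(D(-1, -4))) - 872 = (2101 + 18*(-6)) - 872 = (2101 - 108) - 872 = 1993 - 872 = 1121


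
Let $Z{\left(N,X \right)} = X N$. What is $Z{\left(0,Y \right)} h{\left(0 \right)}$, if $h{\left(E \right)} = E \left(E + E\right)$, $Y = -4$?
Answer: $0$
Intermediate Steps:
$h{\left(E \right)} = 2 E^{2}$ ($h{\left(E \right)} = E 2 E = 2 E^{2}$)
$Z{\left(N,X \right)} = N X$
$Z{\left(0,Y \right)} h{\left(0 \right)} = 0 \left(-4\right) 2 \cdot 0^{2} = 0 \cdot 2 \cdot 0 = 0 \cdot 0 = 0$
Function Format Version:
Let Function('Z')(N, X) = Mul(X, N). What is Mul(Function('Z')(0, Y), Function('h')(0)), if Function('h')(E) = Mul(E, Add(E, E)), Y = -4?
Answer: 0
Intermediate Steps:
Function('h')(E) = Mul(2, Pow(E, 2)) (Function('h')(E) = Mul(E, Mul(2, E)) = Mul(2, Pow(E, 2)))
Function('Z')(N, X) = Mul(N, X)
Mul(Function('Z')(0, Y), Function('h')(0)) = Mul(Mul(0, -4), Mul(2, Pow(0, 2))) = Mul(0, Mul(2, 0)) = Mul(0, 0) = 0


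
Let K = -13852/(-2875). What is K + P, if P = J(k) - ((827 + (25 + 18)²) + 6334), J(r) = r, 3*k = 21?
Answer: -25869773/2875 ≈ -8998.2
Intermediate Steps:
k = 7 (k = (⅓)*21 = 7)
K = 13852/2875 (K = -13852*(-1/2875) = 13852/2875 ≈ 4.8181)
P = -9003 (P = 7 - ((827 + (25 + 18)²) + 6334) = 7 - ((827 + 43²) + 6334) = 7 - ((827 + 1849) + 6334) = 7 - (2676 + 6334) = 7 - 1*9010 = 7 - 9010 = -9003)
K + P = 13852/2875 - 9003 = -25869773/2875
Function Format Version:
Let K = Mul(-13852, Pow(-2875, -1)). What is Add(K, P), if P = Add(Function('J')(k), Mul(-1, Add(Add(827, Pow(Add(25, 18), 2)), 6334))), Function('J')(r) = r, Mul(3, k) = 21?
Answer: Rational(-25869773, 2875) ≈ -8998.2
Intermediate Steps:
k = 7 (k = Mul(Rational(1, 3), 21) = 7)
K = Rational(13852, 2875) (K = Mul(-13852, Rational(-1, 2875)) = Rational(13852, 2875) ≈ 4.8181)
P = -9003 (P = Add(7, Mul(-1, Add(Add(827, Pow(Add(25, 18), 2)), 6334))) = Add(7, Mul(-1, Add(Add(827, Pow(43, 2)), 6334))) = Add(7, Mul(-1, Add(Add(827, 1849), 6334))) = Add(7, Mul(-1, Add(2676, 6334))) = Add(7, Mul(-1, 9010)) = Add(7, -9010) = -9003)
Add(K, P) = Add(Rational(13852, 2875), -9003) = Rational(-25869773, 2875)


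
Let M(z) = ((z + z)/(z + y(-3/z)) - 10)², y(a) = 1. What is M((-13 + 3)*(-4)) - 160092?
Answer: -269005752/1681 ≈ -1.6003e+5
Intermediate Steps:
M(z) = (-10 + 2*z/(1 + z))² (M(z) = ((z + z)/(z + 1) - 10)² = ((2*z)/(1 + z) - 10)² = (2*z/(1 + z) - 10)² = (-10 + 2*z/(1 + z))²)
M((-13 + 3)*(-4)) - 160092 = 4*(5 + 4*((-13 + 3)*(-4)))²/(1 + (-13 + 3)*(-4))² - 160092 = 4*(5 + 4*(-10*(-4)))²/(1 - 10*(-4))² - 160092 = 4*(5 + 4*40)²/(1 + 40)² - 160092 = 4*(5 + 160)²/41² - 160092 = 4*(1/1681)*165² - 160092 = 4*(1/1681)*27225 - 160092 = 108900/1681 - 160092 = -269005752/1681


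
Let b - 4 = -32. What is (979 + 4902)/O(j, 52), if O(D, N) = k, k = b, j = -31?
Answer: -5881/28 ≈ -210.04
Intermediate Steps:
b = -28 (b = 4 - 32 = -28)
k = -28
O(D, N) = -28
(979 + 4902)/O(j, 52) = (979 + 4902)/(-28) = 5881*(-1/28) = -5881/28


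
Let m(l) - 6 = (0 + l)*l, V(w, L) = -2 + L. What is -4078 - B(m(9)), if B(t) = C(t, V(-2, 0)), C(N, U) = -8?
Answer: -4070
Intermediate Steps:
m(l) = 6 + l² (m(l) = 6 + (0 + l)*l = 6 + l*l = 6 + l²)
B(t) = -8
-4078 - B(m(9)) = -4078 - 1*(-8) = -4078 + 8 = -4070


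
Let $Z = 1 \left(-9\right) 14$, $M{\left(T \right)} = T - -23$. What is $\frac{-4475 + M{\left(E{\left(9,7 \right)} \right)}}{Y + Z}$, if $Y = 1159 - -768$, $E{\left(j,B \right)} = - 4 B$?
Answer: $- \frac{4480}{1801} \approx -2.4875$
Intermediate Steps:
$M{\left(T \right)} = 23 + T$ ($M{\left(T \right)} = T + 23 = 23 + T$)
$Z = -126$ ($Z = \left(-9\right) 14 = -126$)
$Y = 1927$ ($Y = 1159 + 768 = 1927$)
$\frac{-4475 + M{\left(E{\left(9,7 \right)} \right)}}{Y + Z} = \frac{-4475 + \left(23 - 28\right)}{1927 - 126} = \frac{-4475 + \left(23 - 28\right)}{1801} = \left(-4475 - 5\right) \frac{1}{1801} = \left(-4480\right) \frac{1}{1801} = - \frac{4480}{1801}$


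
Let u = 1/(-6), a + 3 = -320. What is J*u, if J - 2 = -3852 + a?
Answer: 1391/2 ≈ 695.50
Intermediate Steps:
a = -323 (a = -3 - 320 = -323)
u = -1/6 ≈ -0.16667
J = -4173 (J = 2 + (-3852 - 323) = 2 - 4175 = -4173)
J*u = -4173*(-1/6) = 1391/2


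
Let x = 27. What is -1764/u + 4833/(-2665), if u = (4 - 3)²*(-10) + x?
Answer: -4783221/45305 ≈ -105.58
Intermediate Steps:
u = 17 (u = (4 - 3)²*(-10) + 27 = 1²*(-10) + 27 = 1*(-10) + 27 = -10 + 27 = 17)
-1764/u + 4833/(-2665) = -1764/17 + 4833/(-2665) = -1764*1/17 + 4833*(-1/2665) = -1764/17 - 4833/2665 = -4783221/45305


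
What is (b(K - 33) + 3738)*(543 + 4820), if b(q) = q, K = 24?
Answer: 19998627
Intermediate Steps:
(b(K - 33) + 3738)*(543 + 4820) = ((24 - 33) + 3738)*(543 + 4820) = (-9 + 3738)*5363 = 3729*5363 = 19998627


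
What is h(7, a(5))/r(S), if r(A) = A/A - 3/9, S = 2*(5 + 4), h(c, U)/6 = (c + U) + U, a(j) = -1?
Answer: 45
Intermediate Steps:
h(c, U) = 6*c + 12*U (h(c, U) = 6*((c + U) + U) = 6*((U + c) + U) = 6*(c + 2*U) = 6*c + 12*U)
S = 18 (S = 2*9 = 18)
r(A) = 2/3 (r(A) = 1 - 3*1/9 = 1 - 1/3 = 2/3)
h(7, a(5))/r(S) = (6*7 + 12*(-1))/(2/3) = (42 - 12)*(3/2) = 30*(3/2) = 45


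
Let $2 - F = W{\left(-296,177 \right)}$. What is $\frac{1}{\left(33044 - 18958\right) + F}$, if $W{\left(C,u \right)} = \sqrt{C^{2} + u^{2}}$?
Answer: $\frac{14088}{198352799} + \frac{\sqrt{118945}}{198352799} \approx 7.2764 \cdot 10^{-5}$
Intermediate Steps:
$F = 2 - \sqrt{118945}$ ($F = 2 - \sqrt{\left(-296\right)^{2} + 177^{2}} = 2 - \sqrt{87616 + 31329} = 2 - \sqrt{118945} \approx -342.88$)
$\frac{1}{\left(33044 - 18958\right) + F} = \frac{1}{\left(33044 - 18958\right) + \left(2 - \sqrt{118945}\right)} = \frac{1}{14086 + \left(2 - \sqrt{118945}\right)} = \frac{1}{14088 - \sqrt{118945}}$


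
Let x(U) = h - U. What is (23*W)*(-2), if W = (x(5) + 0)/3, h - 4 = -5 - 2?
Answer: 368/3 ≈ 122.67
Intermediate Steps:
h = -3 (h = 4 + (-5 - 2) = 4 - 7 = -3)
x(U) = -3 - U
W = -8/3 (W = ((-3 - 1*5) + 0)/3 = ((-3 - 5) + 0)/3 = (-8 + 0)/3 = (⅓)*(-8) = -8/3 ≈ -2.6667)
(23*W)*(-2) = (23*(-8/3))*(-2) = -184/3*(-2) = 368/3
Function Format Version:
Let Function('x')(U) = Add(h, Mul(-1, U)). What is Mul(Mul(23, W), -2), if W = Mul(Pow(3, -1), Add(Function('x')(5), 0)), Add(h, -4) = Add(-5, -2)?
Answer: Rational(368, 3) ≈ 122.67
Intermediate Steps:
h = -3 (h = Add(4, Add(-5, -2)) = Add(4, -7) = -3)
Function('x')(U) = Add(-3, Mul(-1, U))
W = Rational(-8, 3) (W = Mul(Pow(3, -1), Add(Add(-3, Mul(-1, 5)), 0)) = Mul(Rational(1, 3), Add(Add(-3, -5), 0)) = Mul(Rational(1, 3), Add(-8, 0)) = Mul(Rational(1, 3), -8) = Rational(-8, 3) ≈ -2.6667)
Mul(Mul(23, W), -2) = Mul(Mul(23, Rational(-8, 3)), -2) = Mul(Rational(-184, 3), -2) = Rational(368, 3)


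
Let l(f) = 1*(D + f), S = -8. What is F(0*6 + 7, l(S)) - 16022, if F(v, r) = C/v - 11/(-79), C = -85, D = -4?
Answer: -8866804/553 ≈ -16034.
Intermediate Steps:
l(f) = -4 + f (l(f) = 1*(-4 + f) = -4 + f)
F(v, r) = 11/79 - 85/v (F(v, r) = -85/v - 11/(-79) = -85/v - 11*(-1/79) = -85/v + 11/79 = 11/79 - 85/v)
F(0*6 + 7, l(S)) - 16022 = (11/79 - 85/(0*6 + 7)) - 16022 = (11/79 - 85/(0 + 7)) - 16022 = (11/79 - 85/7) - 16022 = -6638/553 - 16022 = -8866804/553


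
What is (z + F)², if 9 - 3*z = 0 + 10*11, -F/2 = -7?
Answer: 3481/9 ≈ 386.78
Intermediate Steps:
F = 14 (F = -2*(-7) = 14)
z = -101/3 (z = 3 - (0 + 10*11)/3 = 3 - (0 + 110)/3 = 3 - ⅓*110 = 3 - 110/3 = -101/3 ≈ -33.667)
(z + F)² = (-101/3 + 14)² = (-59/3)² = 3481/9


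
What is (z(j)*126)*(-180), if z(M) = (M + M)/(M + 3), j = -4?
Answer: -181440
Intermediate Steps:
z(M) = 2*M/(3 + M) (z(M) = (2*M)/(3 + M) = 2*M/(3 + M))
(z(j)*126)*(-180) = ((2*(-4)/(3 - 4))*126)*(-180) = ((2*(-4)/(-1))*126)*(-180) = ((2*(-4)*(-1))*126)*(-180) = (8*126)*(-180) = 1008*(-180) = -181440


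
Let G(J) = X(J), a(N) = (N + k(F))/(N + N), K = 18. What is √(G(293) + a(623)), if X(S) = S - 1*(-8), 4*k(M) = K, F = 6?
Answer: 3*√52009909/1246 ≈ 17.364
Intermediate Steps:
k(M) = 9/2 (k(M) = (¼)*18 = 9/2)
X(S) = 8 + S (X(S) = S + 8 = 8 + S)
a(N) = (9/2 + N)/(2*N) (a(N) = (N + 9/2)/(N + N) = (9/2 + N)/((2*N)) = (9/2 + N)*(1/(2*N)) = (9/2 + N)/(2*N))
G(J) = 8 + J
√(G(293) + a(623)) = √((8 + 293) + (¼)*(9 + 2*623)/623) = √(301 + (¼)*(1/623)*(9 + 1246)) = √(301 + (¼)*(1/623)*1255) = √(301 + 1255/2492) = √(751347/2492) = 3*√52009909/1246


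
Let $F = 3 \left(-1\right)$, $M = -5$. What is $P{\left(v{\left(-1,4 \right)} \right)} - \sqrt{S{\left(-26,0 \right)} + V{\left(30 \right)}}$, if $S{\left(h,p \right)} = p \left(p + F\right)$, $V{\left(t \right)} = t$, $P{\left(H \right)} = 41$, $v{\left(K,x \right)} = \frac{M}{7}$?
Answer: $41 - \sqrt{30} \approx 35.523$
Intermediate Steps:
$v{\left(K,x \right)} = - \frac{5}{7}$
$F = -3$
$S{\left(h,p \right)} = p \left(-3 + p\right)$ ($S{\left(h,p \right)} = p \left(p - 3\right) = p \left(-3 + p\right)$)
$P{\left(v{\left(-1,4 \right)} \right)} - \sqrt{S{\left(-26,0 \right)} + V{\left(30 \right)}} = 41 - \sqrt{0 \left(-3 + 0\right) + 30} = 41 - \sqrt{0 \left(-3\right) + 30} = 41 - \sqrt{0 + 30} = 41 - \sqrt{30}$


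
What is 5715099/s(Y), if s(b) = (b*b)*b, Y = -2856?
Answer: -635011/2588404224 ≈ -0.00024533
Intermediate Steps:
s(b) = b³ (s(b) = b²*b = b³)
5715099/s(Y) = 5715099/((-2856)³) = 5715099/(-23295638016) = 5715099*(-1/23295638016) = -635011/2588404224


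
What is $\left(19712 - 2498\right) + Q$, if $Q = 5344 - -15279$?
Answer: $37837$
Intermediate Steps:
$Q = 20623$ ($Q = 5344 + 15279 = 20623$)
$\left(19712 - 2498\right) + Q = \left(19712 - 2498\right) + 20623 = 17214 + 20623 = 37837$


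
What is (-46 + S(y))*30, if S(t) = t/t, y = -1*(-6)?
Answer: -1350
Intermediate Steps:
y = 6
S(t) = 1
(-46 + S(y))*30 = (-46 + 1)*30 = -45*30 = -1350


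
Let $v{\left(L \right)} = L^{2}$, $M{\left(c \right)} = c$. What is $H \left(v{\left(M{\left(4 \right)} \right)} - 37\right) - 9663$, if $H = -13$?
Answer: $-9390$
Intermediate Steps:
$H \left(v{\left(M{\left(4 \right)} \right)} - 37\right) - 9663 = - 13 \left(4^{2} - 37\right) - 9663 = - 13 \left(16 - 37\right) - 9663 = \left(-13\right) \left(-21\right) - 9663 = 273 - 9663 = -9390$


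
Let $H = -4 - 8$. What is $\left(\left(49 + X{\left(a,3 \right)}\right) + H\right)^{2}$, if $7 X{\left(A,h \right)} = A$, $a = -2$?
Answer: $\frac{66049}{49} \approx 1347.9$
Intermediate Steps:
$X{\left(A,h \right)} = \frac{A}{7}$
$H = -12$ ($H = -4 - 8 = -12$)
$\left(\left(49 + X{\left(a,3 \right)}\right) + H\right)^{2} = \left(\left(49 + \frac{1}{7} \left(-2\right)\right) - 12\right)^{2} = \left(\left(49 - \frac{2}{7}\right) - 12\right)^{2} = \left(\frac{341}{7} - 12\right)^{2} = \left(\frac{257}{7}\right)^{2} = \frac{66049}{49}$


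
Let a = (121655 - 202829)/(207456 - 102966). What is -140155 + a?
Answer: -2440812854/17415 ≈ -1.4016e+5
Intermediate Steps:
a = -13529/17415 (a = -81174/104490 = -81174*1/104490 = -13529/17415 ≈ -0.77686)
-140155 + a = -140155 - 13529/17415 = -2440812854/17415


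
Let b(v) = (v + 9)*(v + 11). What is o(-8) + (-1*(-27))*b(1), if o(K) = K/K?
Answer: 3241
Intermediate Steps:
o(K) = 1
b(v) = (9 + v)*(11 + v)
o(-8) + (-1*(-27))*b(1) = 1 + (-1*(-27))*(99 + 1² + 20*1) = 1 + 27*(99 + 1 + 20) = 1 + 27*120 = 1 + 3240 = 3241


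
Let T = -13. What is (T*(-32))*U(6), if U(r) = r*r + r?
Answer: 17472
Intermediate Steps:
U(r) = r + r² (U(r) = r² + r = r + r²)
(T*(-32))*U(6) = (-13*(-32))*(6*(1 + 6)) = 416*(6*7) = 416*42 = 17472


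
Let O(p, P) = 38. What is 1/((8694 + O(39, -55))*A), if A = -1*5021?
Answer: -1/43843372 ≈ -2.2808e-8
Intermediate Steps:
A = -5021
1/((8694 + O(39, -55))*A) = 1/((8694 + 38)*(-5021)) = -1/5021/8732 = (1/8732)*(-1/5021) = -1/43843372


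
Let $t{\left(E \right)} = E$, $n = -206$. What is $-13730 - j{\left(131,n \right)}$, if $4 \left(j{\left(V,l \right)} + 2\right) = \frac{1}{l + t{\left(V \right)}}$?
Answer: $- \frac{4118399}{300} \approx -13728.0$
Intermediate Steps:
$j{\left(V,l \right)} = -2 + \frac{1}{4 \left(V + l\right)}$ ($j{\left(V,l \right)} = -2 + \frac{1}{4 \left(l + V\right)} = -2 + \frac{1}{4 \left(V + l\right)}$)
$-13730 - j{\left(131,n \right)} = -13730 - \frac{\frac{1}{4} - 262 - -412}{131 - 206} = -13730 - \frac{\frac{1}{4} - 262 + 412}{-75} = -13730 - \left(- \frac{1}{75}\right) \frac{601}{4} = -13730 - - \frac{601}{300} = -13730 + \frac{601}{300} = - \frac{4118399}{300}$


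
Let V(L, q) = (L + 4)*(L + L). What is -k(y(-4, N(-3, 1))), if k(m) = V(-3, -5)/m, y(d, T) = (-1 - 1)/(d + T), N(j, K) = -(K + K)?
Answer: 18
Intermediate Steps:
N(j, K) = -2*K
y(d, T) = -2/(T + d)
V(L, q) = 2*L*(4 + L) (V(L, q) = (4 + L)*(2*L) = 2*L*(4 + L))
k(m) = -6/m (k(m) = (2*(-3)*(4 - 3))/m = (2*(-3)*1)/m = -6/m)
-k(y(-4, N(-3, 1))) = -(-6)/((-2/(-2*1 - 4))) = -(-6)/((-2/(-2 - 4))) = -(-6)/((-2/(-6))) = -(-6)/((-2*(-⅙))) = -(-6)/⅓ = -(-6)*3 = -1*(-18) = 18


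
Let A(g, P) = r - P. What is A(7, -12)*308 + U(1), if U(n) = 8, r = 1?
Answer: 4012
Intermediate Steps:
A(g, P) = 1 - P
A(7, -12)*308 + U(1) = (1 - 1*(-12))*308 + 8 = (1 + 12)*308 + 8 = 13*308 + 8 = 4004 + 8 = 4012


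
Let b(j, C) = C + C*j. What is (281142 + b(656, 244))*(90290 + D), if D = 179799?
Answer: 119230789050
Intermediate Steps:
(281142 + b(656, 244))*(90290 + D) = (281142 + 244*(1 + 656))*(90290 + 179799) = (281142 + 244*657)*270089 = (281142 + 160308)*270089 = 441450*270089 = 119230789050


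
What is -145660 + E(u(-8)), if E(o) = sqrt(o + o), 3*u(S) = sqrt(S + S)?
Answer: -145660 + 2*sqrt(6)*sqrt(I)/3 ≈ -1.4566e+5 + 1.1547*I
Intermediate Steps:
u(S) = sqrt(2)*sqrt(S)/3 (u(S) = sqrt(S + S)/3 = sqrt(2*S)/3 = (sqrt(2)*sqrt(S))/3 = sqrt(2)*sqrt(S)/3)
E(o) = sqrt(2)*sqrt(o) (E(o) = sqrt(2*o) = sqrt(2)*sqrt(o))
-145660 + E(u(-8)) = -145660 + sqrt(2)*sqrt(sqrt(2)*sqrt(-8)/3) = -145660 + sqrt(2)*sqrt(sqrt(2)*(2*I*sqrt(2))/3) = -145660 + sqrt(2)*sqrt(4*I/3) = -145660 + sqrt(2)*(2*sqrt(3)*sqrt(I)/3) = -145660 + 2*sqrt(6)*sqrt(I)/3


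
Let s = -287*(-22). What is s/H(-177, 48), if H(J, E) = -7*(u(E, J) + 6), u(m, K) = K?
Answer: 902/171 ≈ 5.2749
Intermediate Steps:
s = 6314
H(J, E) = -42 - 7*J (H(J, E) = -7*(J + 6) = -7*(6 + J) = -42 - 7*J)
s/H(-177, 48) = 6314/(-42 - 7*(-177)) = 6314/(-42 + 1239) = 6314/1197 = 6314*(1/1197) = 902/171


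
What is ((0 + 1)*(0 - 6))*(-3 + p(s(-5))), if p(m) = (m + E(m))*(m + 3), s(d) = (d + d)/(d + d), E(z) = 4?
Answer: -102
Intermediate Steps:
s(d) = 1 (s(d) = (2*d)/((2*d)) = (2*d)*(1/(2*d)) = 1)
p(m) = (3 + m)*(4 + m) (p(m) = (m + 4)*(m + 3) = (4 + m)*(3 + m) = (3 + m)*(4 + m))
((0 + 1)*(0 - 6))*(-3 + p(s(-5))) = ((0 + 1)*(0 - 6))*(-3 + (12 + 1² + 7*1)) = (1*(-6))*(-3 + (12 + 1 + 7)) = -6*(-3 + 20) = -6*17 = -102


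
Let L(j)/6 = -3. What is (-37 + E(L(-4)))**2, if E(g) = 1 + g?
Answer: 2916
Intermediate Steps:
L(j) = -18 (L(j) = 6*(-3) = -18)
(-37 + E(L(-4)))**2 = (-37 + (1 - 18))**2 = (-37 - 17)**2 = (-54)**2 = 2916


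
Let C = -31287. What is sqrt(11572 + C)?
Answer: I*sqrt(19715) ≈ 140.41*I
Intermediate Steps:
sqrt(11572 + C) = sqrt(11572 - 31287) = sqrt(-19715) = I*sqrt(19715)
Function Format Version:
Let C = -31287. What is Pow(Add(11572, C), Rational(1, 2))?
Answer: Mul(I, Pow(19715, Rational(1, 2))) ≈ Mul(140.41, I)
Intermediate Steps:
Pow(Add(11572, C), Rational(1, 2)) = Pow(Add(11572, -31287), Rational(1, 2)) = Pow(-19715, Rational(1, 2)) = Mul(I, Pow(19715, Rational(1, 2)))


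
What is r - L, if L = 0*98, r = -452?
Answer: -452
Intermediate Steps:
L = 0
r - L = -452 - 1*0 = -452 + 0 = -452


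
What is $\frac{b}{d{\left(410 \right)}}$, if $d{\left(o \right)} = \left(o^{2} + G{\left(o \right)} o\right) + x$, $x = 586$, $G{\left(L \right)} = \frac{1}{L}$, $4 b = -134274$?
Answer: $- \frac{22379}{112458} \approx -0.199$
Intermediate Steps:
$b = - \frac{67137}{2}$ ($b = \frac{1}{4} \left(-134274\right) = - \frac{67137}{2} \approx -33569.0$)
$d{\left(o \right)} = 587 + o^{2}$ ($d{\left(o \right)} = \left(o^{2} + \frac{o}{o}\right) + 586 = \left(o^{2} + 1\right) + 586 = \left(1 + o^{2}\right) + 586 = 587 + o^{2}$)
$\frac{b}{d{\left(410 \right)}} = - \frac{67137}{2 \left(587 + 410^{2}\right)} = - \frac{67137}{2 \left(587 + 168100\right)} = - \frac{67137}{2 \cdot 168687} = \left(- \frac{67137}{2}\right) \frac{1}{168687} = - \frac{22379}{112458}$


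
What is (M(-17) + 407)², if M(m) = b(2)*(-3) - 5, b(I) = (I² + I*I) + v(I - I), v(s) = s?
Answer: 142884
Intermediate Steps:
b(I) = 2*I² (b(I) = (I² + I*I) + (I - I) = (I² + I²) + 0 = 2*I² + 0 = 2*I²)
M(m) = -29 (M(m) = (2*2²)*(-3) - 5 = (2*4)*(-3) - 5 = 8*(-3) - 5 = -24 - 5 = -29)
(M(-17) + 407)² = (-29 + 407)² = 378² = 142884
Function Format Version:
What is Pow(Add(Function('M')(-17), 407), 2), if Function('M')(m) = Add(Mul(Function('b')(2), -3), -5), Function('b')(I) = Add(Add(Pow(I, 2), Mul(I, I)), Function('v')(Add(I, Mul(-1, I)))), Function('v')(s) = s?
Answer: 142884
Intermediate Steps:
Function('b')(I) = Mul(2, Pow(I, 2)) (Function('b')(I) = Add(Add(Pow(I, 2), Mul(I, I)), Add(I, Mul(-1, I))) = Add(Add(Pow(I, 2), Pow(I, 2)), 0) = Add(Mul(2, Pow(I, 2)), 0) = Mul(2, Pow(I, 2)))
Function('M')(m) = -29 (Function('M')(m) = Add(Mul(Mul(2, Pow(2, 2)), -3), -5) = Add(Mul(Mul(2, 4), -3), -5) = Add(Mul(8, -3), -5) = Add(-24, -5) = -29)
Pow(Add(Function('M')(-17), 407), 2) = Pow(Add(-29, 407), 2) = Pow(378, 2) = 142884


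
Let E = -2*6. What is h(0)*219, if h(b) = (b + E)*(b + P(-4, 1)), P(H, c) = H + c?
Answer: 7884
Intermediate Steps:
E = -12
h(b) = (-12 + b)*(-3 + b) (h(b) = (b - 12)*(b + (-4 + 1)) = (-12 + b)*(b - 3) = (-12 + b)*(-3 + b))
h(0)*219 = (36 + 0**2 - 15*0)*219 = (36 + 0 + 0)*219 = 36*219 = 7884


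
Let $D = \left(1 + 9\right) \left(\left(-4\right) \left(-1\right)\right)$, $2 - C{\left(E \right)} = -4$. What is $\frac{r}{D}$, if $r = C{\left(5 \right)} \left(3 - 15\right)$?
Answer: $- \frac{9}{5} \approx -1.8$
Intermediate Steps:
$C{\left(E \right)} = 6$ ($C{\left(E \right)} = 2 - -4 = 2 + 4 = 6$)
$r = -72$ ($r = 6 \left(3 - 15\right) = 6 \left(-12\right) = -72$)
$D = 40$ ($D = 10 \cdot 4 = 40$)
$\frac{r}{D} = - \frac{72}{40} = \left(-72\right) \frac{1}{40} = - \frac{9}{5}$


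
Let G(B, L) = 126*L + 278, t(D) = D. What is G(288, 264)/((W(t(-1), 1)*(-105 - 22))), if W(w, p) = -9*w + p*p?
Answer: -16771/635 ≈ -26.411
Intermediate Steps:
W(w, p) = p**2 - 9*w (W(w, p) = -9*w + p**2 = p**2 - 9*w)
G(B, L) = 278 + 126*L
G(288, 264)/((W(t(-1), 1)*(-105 - 22))) = (278 + 126*264)/(((1**2 - 9*(-1))*(-105 - 22))) = (278 + 33264)/(((1 + 9)*(-127))) = 33542/((10*(-127))) = 33542/(-1270) = 33542*(-1/1270) = -16771/635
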